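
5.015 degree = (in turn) 0.01393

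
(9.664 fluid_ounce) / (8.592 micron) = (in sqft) 358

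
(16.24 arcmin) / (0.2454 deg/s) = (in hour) 0.0003064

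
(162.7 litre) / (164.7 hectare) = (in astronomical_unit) 6.603e-19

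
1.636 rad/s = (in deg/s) 93.74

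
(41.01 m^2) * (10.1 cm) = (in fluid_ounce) 1.401e+05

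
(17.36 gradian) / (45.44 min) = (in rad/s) 0.0001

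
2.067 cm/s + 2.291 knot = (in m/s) 1.199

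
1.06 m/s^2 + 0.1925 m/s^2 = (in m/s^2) 1.252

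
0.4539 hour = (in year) 5.182e-05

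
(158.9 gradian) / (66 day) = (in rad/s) 4.377e-07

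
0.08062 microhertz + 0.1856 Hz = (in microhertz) 1.856e+05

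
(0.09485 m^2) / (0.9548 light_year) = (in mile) 6.525e-21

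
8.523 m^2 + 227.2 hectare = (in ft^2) 2.446e+07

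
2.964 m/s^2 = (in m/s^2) 2.964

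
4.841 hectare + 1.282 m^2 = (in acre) 11.96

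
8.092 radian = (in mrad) 8092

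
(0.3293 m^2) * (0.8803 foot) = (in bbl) 0.5557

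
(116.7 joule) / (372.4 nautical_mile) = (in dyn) 16.92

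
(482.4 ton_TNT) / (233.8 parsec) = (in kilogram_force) 2.853e-08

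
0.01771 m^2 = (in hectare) 1.771e-06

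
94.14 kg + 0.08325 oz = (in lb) 207.5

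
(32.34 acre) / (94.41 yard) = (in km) 1.516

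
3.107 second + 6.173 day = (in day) 6.173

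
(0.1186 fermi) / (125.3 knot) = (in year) 5.834e-26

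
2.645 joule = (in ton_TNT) 6.322e-10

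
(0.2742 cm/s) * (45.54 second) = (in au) 8.347e-13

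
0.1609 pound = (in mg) 7.298e+04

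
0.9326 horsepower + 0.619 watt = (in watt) 696.1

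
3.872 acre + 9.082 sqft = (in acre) 3.872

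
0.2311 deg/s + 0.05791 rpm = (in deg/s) 0.5786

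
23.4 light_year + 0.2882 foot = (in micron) 2.214e+23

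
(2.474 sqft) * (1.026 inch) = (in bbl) 0.03767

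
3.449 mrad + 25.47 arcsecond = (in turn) 0.0005686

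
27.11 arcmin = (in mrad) 7.886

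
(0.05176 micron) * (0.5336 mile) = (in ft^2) 0.0004784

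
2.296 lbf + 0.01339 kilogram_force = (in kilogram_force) 1.055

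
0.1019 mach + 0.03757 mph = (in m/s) 34.71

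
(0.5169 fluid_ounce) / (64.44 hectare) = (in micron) 2.372e-05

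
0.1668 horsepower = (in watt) 124.4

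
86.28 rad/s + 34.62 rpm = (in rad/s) 89.91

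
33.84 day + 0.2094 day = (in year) 0.09329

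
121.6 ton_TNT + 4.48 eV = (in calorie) 1.216e+11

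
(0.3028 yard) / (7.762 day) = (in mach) 1.213e-09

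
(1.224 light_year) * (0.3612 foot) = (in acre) 3.15e+11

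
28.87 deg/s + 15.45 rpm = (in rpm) 20.26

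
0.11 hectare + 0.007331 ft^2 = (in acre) 0.2718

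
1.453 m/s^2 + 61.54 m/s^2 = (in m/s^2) 62.99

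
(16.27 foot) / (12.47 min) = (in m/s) 0.006628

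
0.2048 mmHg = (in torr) 0.2048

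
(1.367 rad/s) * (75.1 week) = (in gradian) 3.953e+09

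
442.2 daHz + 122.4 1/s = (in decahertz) 454.4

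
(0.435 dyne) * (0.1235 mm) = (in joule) 5.372e-10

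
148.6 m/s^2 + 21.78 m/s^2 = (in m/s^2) 170.4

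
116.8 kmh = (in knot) 63.07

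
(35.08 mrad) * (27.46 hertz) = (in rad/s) 0.9633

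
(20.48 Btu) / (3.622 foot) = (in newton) 1.957e+04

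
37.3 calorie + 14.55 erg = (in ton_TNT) 3.73e-08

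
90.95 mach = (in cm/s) 3.097e+06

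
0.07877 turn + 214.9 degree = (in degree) 243.3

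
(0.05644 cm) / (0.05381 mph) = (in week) 3.879e-08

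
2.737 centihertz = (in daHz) 0.002737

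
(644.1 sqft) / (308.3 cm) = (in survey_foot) 63.68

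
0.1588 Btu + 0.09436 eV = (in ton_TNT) 4.004e-08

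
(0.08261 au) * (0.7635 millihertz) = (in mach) 2.771e+04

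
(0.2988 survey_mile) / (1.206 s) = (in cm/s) 3.987e+04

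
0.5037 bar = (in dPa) 5.037e+05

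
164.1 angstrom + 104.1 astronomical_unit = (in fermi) 1.557e+28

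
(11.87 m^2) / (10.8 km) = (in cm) 0.1099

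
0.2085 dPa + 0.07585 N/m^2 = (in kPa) 9.67e-05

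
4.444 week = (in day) 31.11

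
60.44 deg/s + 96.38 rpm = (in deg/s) 638.7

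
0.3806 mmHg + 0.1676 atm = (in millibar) 170.3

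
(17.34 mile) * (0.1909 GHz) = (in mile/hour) 1.192e+13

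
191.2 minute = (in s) 1.147e+04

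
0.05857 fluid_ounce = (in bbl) 1.089e-05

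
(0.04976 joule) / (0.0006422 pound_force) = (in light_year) 1.841e-15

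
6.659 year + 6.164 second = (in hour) 5.833e+04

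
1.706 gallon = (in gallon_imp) 1.421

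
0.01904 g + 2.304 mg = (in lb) 4.706e-05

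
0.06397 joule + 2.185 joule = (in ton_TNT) 5.375e-10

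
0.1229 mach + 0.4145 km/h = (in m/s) 41.96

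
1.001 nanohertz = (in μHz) 0.001001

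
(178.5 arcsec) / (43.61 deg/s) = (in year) 3.605e-11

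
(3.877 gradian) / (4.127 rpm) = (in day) 1.631e-06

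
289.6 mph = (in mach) 0.3802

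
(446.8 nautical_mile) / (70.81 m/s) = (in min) 194.8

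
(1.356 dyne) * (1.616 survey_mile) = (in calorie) 0.008429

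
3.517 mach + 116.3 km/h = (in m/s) 1230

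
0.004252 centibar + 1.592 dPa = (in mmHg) 0.03309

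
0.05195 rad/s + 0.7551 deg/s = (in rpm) 0.6219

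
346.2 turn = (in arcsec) 4.487e+08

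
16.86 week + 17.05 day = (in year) 0.3701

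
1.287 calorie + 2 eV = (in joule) 5.385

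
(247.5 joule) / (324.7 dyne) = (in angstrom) 7.622e+14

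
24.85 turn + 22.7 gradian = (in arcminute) 5.38e+05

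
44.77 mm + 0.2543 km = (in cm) 2.543e+04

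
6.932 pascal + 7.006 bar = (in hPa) 7006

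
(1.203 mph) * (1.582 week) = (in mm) 5.146e+08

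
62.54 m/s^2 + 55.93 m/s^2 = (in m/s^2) 118.5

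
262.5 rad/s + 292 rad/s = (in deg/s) 3.177e+04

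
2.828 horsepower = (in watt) 2109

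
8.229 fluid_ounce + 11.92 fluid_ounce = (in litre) 0.5959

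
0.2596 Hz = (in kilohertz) 0.0002596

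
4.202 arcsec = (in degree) 0.001167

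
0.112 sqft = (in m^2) 0.01041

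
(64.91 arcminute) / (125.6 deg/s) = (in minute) 0.0001436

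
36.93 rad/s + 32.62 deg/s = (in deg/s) 2149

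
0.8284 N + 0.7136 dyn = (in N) 0.8284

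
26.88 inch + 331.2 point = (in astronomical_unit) 5.345e-12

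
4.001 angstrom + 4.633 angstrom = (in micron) 0.0008634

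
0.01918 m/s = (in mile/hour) 0.0429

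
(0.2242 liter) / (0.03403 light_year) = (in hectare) 6.964e-23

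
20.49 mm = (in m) 0.02049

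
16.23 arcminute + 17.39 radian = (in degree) 996.6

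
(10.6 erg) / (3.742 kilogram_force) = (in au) 1.931e-19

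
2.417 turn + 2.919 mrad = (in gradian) 967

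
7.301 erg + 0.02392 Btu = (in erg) 2.524e+08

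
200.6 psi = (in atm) 13.65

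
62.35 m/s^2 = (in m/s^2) 62.35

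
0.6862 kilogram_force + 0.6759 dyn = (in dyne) 6.729e+05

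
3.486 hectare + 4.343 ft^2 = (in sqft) 3.752e+05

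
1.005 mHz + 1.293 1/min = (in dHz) 0.2255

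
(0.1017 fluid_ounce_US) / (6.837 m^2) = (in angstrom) 4399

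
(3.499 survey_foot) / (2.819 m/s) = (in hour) 0.0001051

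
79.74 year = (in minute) 4.191e+07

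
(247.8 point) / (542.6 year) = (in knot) 9.931e-12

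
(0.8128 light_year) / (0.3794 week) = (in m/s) 3.351e+10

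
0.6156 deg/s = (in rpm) 0.1026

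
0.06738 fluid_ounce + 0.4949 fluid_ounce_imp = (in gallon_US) 0.004241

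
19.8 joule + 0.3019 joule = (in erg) 2.01e+08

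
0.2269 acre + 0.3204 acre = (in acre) 0.5473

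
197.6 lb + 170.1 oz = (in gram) 9.445e+04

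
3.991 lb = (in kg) 1.81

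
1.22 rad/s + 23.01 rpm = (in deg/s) 208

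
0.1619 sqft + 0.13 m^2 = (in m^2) 0.145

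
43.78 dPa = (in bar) 4.378e-05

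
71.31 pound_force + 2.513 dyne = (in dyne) 3.172e+07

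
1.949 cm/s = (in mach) 5.724e-05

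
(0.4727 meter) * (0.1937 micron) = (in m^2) 9.156e-08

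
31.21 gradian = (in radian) 0.4902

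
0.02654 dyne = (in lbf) 5.966e-08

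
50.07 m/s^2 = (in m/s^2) 50.07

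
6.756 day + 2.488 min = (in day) 6.758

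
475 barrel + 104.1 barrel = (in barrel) 579.1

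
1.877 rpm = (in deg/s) 11.26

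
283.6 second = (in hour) 0.07878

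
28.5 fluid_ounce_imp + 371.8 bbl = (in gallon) 1.562e+04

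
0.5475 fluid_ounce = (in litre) 0.01619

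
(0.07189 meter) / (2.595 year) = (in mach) 2.58e-12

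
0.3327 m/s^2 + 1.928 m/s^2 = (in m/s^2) 2.261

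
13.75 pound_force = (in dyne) 6.116e+06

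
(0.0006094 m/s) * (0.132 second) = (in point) 0.228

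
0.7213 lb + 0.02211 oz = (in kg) 0.3278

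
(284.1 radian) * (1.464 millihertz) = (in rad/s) 0.4159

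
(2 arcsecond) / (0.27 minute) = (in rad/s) 5.985e-07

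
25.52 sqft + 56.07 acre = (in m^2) 2.269e+05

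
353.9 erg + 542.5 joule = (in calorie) 129.7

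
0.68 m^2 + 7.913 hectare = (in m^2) 7.913e+04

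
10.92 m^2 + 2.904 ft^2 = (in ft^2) 120.4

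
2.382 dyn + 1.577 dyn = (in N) 3.959e-05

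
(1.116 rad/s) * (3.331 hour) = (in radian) 1.338e+04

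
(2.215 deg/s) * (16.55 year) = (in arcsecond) 4.162e+12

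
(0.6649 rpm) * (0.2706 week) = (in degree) 6.529e+05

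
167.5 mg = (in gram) 0.1675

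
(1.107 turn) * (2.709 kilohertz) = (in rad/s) 1.884e+04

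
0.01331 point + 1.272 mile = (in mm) 2.047e+06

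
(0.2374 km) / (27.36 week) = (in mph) 3.209e-05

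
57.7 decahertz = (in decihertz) 5770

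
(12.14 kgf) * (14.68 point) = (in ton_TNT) 1.474e-10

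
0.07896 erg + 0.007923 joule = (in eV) 4.945e+16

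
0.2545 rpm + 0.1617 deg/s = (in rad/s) 0.02947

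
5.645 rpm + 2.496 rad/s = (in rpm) 29.48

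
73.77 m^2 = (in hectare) 0.007377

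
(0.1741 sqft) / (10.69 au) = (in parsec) 3.278e-31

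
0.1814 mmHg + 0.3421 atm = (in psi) 5.031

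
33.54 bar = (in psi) 486.5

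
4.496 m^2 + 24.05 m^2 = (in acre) 0.007054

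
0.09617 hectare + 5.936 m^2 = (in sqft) 1.042e+04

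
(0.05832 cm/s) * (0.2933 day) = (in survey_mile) 0.009183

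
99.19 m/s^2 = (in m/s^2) 99.19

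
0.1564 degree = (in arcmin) 9.384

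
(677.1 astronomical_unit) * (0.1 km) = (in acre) 2.503e+12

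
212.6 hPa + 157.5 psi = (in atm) 10.93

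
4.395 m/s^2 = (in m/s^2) 4.395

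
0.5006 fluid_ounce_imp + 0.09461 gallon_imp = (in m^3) 0.0004443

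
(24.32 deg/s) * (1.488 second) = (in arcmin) 2171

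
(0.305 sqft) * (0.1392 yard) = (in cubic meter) 0.003607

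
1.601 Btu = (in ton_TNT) 4.037e-07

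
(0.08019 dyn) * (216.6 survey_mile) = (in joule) 0.2795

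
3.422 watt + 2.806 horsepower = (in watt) 2096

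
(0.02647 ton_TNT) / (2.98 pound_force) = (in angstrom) 8.355e+16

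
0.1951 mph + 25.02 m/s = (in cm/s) 2511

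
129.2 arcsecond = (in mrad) 0.6264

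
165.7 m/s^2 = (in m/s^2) 165.7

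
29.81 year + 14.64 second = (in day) 1.088e+04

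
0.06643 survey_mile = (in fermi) 1.069e+17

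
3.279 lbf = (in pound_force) 3.279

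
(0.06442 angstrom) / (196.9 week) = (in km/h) 1.947e-19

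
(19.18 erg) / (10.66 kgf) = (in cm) 1.835e-06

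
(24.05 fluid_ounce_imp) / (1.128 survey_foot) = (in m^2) 0.001988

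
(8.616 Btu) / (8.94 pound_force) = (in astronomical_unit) 1.528e-09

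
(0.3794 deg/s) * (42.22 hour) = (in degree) 5.767e+04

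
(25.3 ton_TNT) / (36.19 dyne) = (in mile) 1.818e+11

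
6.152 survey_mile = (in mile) 6.152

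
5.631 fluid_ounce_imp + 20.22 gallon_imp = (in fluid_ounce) 3114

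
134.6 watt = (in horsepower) 0.1805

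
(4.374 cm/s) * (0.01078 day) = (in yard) 44.55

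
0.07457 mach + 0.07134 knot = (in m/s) 25.43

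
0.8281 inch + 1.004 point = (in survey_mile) 1.329e-05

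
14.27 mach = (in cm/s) 4.859e+05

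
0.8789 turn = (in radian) 5.522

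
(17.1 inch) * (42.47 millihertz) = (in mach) 5.417e-05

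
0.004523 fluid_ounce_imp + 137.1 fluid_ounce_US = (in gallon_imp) 0.8919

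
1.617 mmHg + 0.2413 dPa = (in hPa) 2.156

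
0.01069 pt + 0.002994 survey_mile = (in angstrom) 4.818e+10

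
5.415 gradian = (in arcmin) 292.4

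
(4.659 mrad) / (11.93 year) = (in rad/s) 1.238e-11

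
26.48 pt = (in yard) 0.01022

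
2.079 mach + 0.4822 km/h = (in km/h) 2549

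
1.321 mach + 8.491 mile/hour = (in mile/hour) 1015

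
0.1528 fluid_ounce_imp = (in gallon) 0.001147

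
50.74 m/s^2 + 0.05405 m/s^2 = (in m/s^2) 50.79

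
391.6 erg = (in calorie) 9.359e-06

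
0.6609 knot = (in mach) 0.0009985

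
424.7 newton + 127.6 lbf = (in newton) 992.3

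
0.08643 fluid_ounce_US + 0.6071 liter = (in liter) 0.6097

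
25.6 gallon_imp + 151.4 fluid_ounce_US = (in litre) 120.9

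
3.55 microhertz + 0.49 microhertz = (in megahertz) 4.04e-12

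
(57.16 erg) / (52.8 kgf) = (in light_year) 1.167e-24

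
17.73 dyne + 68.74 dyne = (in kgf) 8.817e-05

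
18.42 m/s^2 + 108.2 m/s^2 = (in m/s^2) 126.6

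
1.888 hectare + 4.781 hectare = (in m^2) 6.669e+04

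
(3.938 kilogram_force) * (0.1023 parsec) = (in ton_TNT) 2.914e+07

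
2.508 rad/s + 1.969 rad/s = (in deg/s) 256.5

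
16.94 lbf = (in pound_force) 16.94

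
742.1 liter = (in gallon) 196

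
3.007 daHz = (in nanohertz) 3.007e+10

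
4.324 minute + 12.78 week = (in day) 89.46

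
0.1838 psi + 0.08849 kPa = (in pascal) 1356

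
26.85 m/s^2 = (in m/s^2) 26.85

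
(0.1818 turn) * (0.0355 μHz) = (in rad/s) 4.055e-08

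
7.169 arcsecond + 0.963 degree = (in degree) 0.965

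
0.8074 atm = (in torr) 613.6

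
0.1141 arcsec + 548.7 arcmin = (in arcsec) 3.292e+04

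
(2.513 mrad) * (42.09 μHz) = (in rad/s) 1.058e-07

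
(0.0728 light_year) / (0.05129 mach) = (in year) 1.251e+06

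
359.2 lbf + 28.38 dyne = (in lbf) 359.2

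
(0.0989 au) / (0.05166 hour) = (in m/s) 7.955e+07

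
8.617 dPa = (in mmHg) 0.006463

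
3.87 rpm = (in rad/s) 0.4053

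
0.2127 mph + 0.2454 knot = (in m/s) 0.2213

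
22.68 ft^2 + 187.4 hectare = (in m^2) 1.874e+06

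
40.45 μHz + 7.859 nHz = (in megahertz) 4.046e-11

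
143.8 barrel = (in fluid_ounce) 7.731e+05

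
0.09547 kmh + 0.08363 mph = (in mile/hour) 0.143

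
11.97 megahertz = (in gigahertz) 0.01197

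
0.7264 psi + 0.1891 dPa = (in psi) 0.7264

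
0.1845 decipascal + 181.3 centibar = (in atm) 1.789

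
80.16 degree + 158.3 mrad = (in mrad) 1557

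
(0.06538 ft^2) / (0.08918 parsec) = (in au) 1.475e-29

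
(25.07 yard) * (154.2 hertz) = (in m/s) 3535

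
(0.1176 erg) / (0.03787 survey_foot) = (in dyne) 0.1019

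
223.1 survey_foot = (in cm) 6800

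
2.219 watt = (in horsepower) 0.002976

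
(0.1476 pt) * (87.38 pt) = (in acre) 3.966e-10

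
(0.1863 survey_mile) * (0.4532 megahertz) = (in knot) 2.641e+08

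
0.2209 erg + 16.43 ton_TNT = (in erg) 6.874e+17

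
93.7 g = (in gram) 93.7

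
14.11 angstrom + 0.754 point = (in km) 2.66e-07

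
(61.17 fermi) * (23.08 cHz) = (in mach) 4.146e-17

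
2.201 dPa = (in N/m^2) 0.2201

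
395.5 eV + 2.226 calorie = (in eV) 5.813e+19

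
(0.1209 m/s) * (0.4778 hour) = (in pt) 5.895e+05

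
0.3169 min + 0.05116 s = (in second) 19.07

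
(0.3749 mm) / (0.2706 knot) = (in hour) 7.481e-07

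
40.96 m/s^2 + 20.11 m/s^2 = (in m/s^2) 61.07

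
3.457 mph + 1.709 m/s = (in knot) 6.326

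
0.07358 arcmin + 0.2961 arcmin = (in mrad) 0.1075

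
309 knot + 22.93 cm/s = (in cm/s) 1.592e+04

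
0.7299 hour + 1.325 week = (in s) 8.04e+05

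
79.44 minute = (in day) 0.05517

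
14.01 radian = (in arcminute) 4.816e+04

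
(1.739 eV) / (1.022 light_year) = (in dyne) 2.882e-30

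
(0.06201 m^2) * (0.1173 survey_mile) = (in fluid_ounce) 3.958e+05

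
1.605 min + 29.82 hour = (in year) 0.003407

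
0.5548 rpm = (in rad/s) 0.0581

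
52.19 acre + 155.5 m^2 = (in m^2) 2.114e+05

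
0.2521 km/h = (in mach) 0.0002057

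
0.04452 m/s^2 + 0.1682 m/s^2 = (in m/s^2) 0.2127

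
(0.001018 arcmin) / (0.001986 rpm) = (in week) 2.354e-09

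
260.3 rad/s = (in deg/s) 1.491e+04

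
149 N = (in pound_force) 33.5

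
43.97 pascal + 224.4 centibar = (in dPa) 2.244e+06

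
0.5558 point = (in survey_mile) 1.218e-07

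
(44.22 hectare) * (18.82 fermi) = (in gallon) 2.198e-06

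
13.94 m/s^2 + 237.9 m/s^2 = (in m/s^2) 251.8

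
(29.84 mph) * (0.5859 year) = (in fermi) 2.465e+23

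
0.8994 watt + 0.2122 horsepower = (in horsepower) 0.2134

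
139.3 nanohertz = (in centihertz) 1.393e-05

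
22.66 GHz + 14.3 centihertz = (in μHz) 2.266e+16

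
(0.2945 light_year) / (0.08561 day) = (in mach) 1.106e+09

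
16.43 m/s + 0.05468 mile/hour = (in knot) 31.98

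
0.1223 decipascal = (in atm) 1.207e-07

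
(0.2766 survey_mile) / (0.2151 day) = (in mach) 7.034e-05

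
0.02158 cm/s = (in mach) 6.338e-07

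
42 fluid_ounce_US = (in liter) 1.242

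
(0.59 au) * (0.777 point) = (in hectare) 2419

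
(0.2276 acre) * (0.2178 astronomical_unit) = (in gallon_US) 7.928e+15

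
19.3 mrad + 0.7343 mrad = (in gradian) 1.275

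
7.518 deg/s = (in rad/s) 0.1312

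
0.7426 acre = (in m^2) 3005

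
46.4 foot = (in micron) 1.414e+07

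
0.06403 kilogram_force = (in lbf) 0.1412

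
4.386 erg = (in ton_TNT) 1.048e-16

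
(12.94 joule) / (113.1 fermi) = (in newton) 1.144e+14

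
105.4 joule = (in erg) 1.054e+09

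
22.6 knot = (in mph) 26.01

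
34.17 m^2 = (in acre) 0.008444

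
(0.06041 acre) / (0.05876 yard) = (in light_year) 4.809e-13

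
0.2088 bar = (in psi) 3.028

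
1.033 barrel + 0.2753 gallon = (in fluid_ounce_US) 5589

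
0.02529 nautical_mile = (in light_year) 4.951e-15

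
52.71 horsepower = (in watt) 3.931e+04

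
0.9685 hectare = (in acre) 2.393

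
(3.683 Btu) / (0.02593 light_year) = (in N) 1.584e-11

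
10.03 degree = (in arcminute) 601.8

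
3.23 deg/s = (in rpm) 0.5383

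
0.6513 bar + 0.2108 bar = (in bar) 0.8621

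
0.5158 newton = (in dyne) 5.158e+04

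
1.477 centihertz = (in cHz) 1.477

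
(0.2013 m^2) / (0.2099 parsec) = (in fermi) 0.03108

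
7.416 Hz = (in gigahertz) 7.416e-09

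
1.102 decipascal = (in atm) 1.088e-06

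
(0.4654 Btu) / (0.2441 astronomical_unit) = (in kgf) 1.371e-09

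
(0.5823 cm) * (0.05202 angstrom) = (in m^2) 3.029e-14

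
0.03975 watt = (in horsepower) 5.331e-05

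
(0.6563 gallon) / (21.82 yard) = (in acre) 3.077e-08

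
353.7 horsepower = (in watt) 2.638e+05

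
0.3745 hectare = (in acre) 0.9254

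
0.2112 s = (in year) 6.697e-09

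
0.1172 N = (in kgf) 0.01195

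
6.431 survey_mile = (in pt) 2.934e+07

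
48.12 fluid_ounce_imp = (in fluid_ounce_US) 46.23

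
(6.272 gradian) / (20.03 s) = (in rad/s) 0.004919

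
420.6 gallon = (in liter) 1592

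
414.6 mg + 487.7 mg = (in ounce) 0.03183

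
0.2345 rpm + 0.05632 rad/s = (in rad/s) 0.08088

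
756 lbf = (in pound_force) 756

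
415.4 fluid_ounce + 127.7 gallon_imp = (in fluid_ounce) 2.005e+04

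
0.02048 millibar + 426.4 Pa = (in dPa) 4284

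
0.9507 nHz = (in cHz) 9.507e-08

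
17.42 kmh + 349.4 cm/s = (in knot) 16.2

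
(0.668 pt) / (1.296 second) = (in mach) 5.34e-07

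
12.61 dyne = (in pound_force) 2.835e-05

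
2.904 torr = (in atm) 0.003821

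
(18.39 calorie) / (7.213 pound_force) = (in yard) 2.623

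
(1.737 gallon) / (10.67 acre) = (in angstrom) 1523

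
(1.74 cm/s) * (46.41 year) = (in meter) 2.547e+07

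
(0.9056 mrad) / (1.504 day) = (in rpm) 6.655e-08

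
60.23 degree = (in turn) 0.1673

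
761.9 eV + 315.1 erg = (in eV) 1.967e+14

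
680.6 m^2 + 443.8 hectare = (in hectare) 443.9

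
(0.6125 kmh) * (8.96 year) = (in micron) 4.807e+13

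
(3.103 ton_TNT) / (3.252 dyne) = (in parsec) 0.01294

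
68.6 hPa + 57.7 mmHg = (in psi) 2.111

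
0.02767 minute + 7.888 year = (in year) 7.888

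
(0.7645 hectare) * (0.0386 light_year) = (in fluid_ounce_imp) 9.826e+22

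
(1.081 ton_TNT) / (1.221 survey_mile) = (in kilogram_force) 2.347e+05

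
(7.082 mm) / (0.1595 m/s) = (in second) 0.0444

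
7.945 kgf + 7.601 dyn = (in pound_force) 17.52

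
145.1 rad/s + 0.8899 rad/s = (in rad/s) 146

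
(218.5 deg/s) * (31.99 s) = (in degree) 6990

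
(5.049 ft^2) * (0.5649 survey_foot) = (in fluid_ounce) 2731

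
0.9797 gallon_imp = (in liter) 4.454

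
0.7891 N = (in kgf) 0.08047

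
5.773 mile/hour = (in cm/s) 258.1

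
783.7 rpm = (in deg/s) 4702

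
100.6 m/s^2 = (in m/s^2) 100.6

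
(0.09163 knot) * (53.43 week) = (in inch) 5.997e+07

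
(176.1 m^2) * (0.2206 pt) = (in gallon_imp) 3.015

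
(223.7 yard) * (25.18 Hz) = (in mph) 1.152e+04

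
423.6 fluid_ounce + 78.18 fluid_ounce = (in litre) 14.84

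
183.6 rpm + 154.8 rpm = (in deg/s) 2030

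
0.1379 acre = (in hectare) 0.05581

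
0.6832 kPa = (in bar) 0.006832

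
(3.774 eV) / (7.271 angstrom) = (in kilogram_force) 8.48e-11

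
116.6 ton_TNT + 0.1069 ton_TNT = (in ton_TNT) 116.7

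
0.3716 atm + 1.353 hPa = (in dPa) 3.779e+05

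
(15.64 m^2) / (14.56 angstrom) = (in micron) 1.074e+16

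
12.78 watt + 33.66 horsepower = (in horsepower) 33.68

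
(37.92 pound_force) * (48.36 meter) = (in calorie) 1950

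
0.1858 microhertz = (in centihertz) 1.858e-05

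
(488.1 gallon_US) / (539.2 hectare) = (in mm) 0.0003427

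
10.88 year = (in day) 3971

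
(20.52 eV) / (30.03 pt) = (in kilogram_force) 3.165e-17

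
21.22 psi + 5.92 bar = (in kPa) 738.3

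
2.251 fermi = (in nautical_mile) 1.215e-18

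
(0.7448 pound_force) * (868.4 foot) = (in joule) 876.9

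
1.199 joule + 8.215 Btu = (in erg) 8.668e+10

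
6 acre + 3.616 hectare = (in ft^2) 6.506e+05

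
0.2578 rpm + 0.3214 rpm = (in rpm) 0.5792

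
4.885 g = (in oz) 0.1723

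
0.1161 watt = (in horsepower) 0.0001557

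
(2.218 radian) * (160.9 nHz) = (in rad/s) 3.569e-07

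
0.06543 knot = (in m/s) 0.03366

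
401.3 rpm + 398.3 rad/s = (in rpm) 4205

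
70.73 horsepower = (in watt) 5.274e+04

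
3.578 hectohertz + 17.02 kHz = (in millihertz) 1.738e+07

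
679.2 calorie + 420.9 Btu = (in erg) 4.469e+12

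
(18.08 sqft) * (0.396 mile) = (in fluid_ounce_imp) 3.768e+07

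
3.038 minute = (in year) 5.78e-06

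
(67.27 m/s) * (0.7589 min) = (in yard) 3350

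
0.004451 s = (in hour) 1.236e-06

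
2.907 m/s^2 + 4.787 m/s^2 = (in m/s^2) 7.694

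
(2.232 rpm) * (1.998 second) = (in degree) 26.76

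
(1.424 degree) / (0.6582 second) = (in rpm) 0.3606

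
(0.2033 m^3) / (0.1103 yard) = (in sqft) 21.7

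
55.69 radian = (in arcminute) 1.914e+05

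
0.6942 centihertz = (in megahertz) 6.942e-09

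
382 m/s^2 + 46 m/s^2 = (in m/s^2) 428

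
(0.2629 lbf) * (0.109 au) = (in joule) 1.907e+10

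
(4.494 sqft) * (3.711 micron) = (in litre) 0.001549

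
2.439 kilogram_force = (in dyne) 2.392e+06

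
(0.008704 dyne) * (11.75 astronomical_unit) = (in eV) 9.549e+23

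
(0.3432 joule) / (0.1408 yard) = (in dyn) 2.666e+05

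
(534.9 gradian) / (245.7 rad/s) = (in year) 1.084e-09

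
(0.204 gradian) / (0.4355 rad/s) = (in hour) 2.044e-06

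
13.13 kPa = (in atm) 0.1296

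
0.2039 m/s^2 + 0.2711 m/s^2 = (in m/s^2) 0.475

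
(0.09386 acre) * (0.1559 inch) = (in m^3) 1.504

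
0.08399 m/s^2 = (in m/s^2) 0.08399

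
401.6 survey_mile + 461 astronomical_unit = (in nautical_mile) 3.724e+10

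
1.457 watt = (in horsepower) 0.001954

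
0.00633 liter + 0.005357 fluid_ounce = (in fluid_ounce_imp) 0.2284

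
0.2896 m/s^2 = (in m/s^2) 0.2896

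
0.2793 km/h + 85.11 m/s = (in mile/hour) 190.6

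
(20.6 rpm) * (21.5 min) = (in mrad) 2.783e+06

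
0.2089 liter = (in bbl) 0.001314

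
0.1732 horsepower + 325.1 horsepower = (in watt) 2.426e+05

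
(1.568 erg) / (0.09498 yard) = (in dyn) 0.1805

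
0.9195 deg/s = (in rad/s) 0.01605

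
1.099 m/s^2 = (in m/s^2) 1.099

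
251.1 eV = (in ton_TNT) 9.615e-27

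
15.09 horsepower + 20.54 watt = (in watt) 1.127e+04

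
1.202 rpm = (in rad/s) 0.1259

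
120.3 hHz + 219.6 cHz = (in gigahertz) 1.203e-05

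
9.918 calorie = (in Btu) 0.03933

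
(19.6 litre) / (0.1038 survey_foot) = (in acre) 0.0001531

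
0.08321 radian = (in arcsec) 1.716e+04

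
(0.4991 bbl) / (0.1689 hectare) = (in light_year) 4.966e-21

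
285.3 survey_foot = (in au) 5.813e-10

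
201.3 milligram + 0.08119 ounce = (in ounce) 0.08829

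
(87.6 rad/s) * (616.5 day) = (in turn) 7.426e+08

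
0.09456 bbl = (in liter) 15.03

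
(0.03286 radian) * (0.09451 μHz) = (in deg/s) 1.779e-07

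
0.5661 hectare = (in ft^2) 6.093e+04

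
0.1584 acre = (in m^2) 641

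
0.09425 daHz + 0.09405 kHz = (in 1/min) 5700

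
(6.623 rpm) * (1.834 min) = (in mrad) 7.632e+04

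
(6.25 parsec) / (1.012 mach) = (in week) 9.254e+08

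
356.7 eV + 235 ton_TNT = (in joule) 9.832e+11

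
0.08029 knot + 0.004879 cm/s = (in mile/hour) 0.09251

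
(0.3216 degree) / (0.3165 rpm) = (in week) 2.8e-07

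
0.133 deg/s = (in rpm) 0.02217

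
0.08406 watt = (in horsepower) 0.0001127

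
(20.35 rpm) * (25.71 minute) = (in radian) 3287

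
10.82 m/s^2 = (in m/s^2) 10.82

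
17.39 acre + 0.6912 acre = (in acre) 18.08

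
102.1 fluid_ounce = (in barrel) 0.01899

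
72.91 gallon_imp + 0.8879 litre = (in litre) 332.3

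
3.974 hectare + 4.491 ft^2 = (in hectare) 3.974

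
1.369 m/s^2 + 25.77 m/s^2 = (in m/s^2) 27.14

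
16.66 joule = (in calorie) 3.982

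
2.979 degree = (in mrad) 51.99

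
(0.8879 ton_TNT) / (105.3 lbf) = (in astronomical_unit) 5.302e-05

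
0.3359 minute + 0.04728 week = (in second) 2.862e+04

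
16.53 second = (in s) 16.53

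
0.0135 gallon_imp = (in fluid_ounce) 2.075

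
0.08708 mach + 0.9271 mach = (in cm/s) 3.453e+04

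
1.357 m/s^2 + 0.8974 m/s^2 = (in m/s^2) 2.254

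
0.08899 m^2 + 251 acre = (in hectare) 101.6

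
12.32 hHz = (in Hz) 1232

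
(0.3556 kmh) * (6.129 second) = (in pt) 1716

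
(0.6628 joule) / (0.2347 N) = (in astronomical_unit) 1.888e-11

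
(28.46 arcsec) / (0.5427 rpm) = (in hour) 6.744e-07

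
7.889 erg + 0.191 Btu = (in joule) 201.5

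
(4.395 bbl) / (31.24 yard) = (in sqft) 0.2633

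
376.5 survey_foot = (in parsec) 3.719e-15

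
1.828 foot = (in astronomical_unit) 3.724e-12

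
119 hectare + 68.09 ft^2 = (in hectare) 119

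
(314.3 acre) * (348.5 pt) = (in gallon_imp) 3.44e+07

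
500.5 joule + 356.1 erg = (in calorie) 119.6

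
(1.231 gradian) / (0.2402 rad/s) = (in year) 2.553e-09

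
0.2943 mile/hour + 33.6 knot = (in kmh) 62.7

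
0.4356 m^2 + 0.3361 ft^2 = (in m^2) 0.4668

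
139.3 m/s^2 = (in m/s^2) 139.3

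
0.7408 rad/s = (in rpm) 7.074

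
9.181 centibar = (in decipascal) 9.181e+04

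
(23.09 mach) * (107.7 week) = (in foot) 1.68e+12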